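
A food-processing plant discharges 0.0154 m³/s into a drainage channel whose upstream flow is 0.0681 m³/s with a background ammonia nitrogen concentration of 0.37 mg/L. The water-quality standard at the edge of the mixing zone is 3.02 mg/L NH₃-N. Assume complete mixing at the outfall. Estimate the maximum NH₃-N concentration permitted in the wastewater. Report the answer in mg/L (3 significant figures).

14.7 mg/L

Mass balance: 3.02·0.0835 = 0.0154·Cₑ + 0.0681·0.37.
Cₑ = (0.2522 − 0.0252) / 0.0154 = 14.74 mg/L.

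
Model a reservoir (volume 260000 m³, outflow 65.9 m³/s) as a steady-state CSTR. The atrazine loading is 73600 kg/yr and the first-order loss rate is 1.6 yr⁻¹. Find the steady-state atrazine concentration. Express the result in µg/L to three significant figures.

Outflow Q = 65.9 m³/s × 3.156e+07 s/yr = 2.08e+09 m³/yr.
Steady-state CSTR mass balance: W = Q·C + k·V·C, so C = W/(Q + kV).
Q + kV = 2.08e+09 + 1.6·260000 = 2.08e+09 m³/yr.
C = 73600/2.08e+09 = 3.538e-05 kg/m³ = 0.03538 mg/L = 35.38 µg/L.

35.4 µg/L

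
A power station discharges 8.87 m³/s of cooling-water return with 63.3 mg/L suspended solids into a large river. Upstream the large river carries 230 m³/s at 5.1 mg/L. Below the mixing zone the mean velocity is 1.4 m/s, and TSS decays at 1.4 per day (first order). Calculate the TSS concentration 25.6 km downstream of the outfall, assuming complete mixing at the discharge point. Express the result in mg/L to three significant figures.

After complete mixing, C₀ = (8.87·63.3 + 230·5.1) / 238.9 = 7.261 mg/L.
Travel time t = 2.56e+04 m / 1.4 m/s = 1.829e+04 s = 0.2116 d.
C = 7.261·exp(−1.4·0.2116) = 7.261·0.7436 = 5.399 mg/L.

5.40 mg/L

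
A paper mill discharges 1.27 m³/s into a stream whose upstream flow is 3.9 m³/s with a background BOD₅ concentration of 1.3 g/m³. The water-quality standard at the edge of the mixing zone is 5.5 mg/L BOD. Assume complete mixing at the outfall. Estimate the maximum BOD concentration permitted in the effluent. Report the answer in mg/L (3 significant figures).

Mass balance: 5.5·5.17 = 1.27·Cₑ + 3.9·1.3.
Cₑ = (28.43 − 5.07) / 1.27 = 18.4 mg/L.

18.4 mg/L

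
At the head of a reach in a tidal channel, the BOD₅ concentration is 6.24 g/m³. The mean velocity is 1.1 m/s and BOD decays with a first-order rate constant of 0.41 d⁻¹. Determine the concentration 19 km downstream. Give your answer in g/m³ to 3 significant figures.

Travel time t = 19 km / 1.1 m/s = 1.9e+04/1.1 = 1.727e+04 s = 0.1999 d.
First-order decay: C = 6.24·exp(−0.41·0.1999) = 6.24·0.9213 = 5.749 g/m³.

5.75 g/m³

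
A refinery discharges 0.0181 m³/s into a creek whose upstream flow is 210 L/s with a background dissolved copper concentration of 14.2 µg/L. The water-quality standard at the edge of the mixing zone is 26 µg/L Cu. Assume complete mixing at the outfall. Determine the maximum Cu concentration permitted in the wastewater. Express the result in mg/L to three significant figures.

0.163 mg/L

210 L/s = 0.21 m³/s.
14.2 µg/L = 0.0142 mg/L.
26 µg/L = 0.026 mg/L.
Mass balance: 0.026·0.2281 = 0.0181·Cₑ + 0.21·0.0142.
Cₑ = (0.005931 − 0.002982) / 0.0181 = 0.1629 mg/L.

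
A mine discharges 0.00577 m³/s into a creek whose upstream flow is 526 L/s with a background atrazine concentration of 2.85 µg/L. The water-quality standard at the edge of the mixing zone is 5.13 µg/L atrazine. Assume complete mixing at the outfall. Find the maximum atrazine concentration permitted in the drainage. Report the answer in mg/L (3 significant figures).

526 L/s = 0.526 m³/s.
2.85 µg/L = 0.00285 mg/L.
5.13 µg/L = 0.00513 mg/L.
Mass balance: 0.00513·0.5318 = 0.00577·Cₑ + 0.526·0.00285.
Cₑ = (0.002728 − 0.001499) / 0.00577 = 0.213 mg/L.

0.213 mg/L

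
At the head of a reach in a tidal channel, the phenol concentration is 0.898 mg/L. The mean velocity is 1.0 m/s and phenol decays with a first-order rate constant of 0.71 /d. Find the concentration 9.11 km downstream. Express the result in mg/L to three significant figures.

0.833 mg/L

Travel time t = 9.11 km / 1.0 m/s = 9110/1.0 = 9110 s = 0.1054 d.
First-order decay: C = 0.898·exp(−0.71·0.1054) = 0.898·0.9279 = 0.8332 mg/L.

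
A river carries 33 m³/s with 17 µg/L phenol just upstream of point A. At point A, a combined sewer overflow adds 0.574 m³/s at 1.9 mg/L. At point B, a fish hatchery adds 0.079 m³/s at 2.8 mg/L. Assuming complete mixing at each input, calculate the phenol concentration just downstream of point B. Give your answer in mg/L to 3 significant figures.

0.0557 mg/L

17 µg/L = 0.017 mg/L.
After input A: C = (33·0.017 + 0.574·1.9) / 33.57 = 0.04919 mg/L.
After input B: C = (33.57·0.04919 + 0.079·2.8) / 33.65 = 0.05565 mg/L.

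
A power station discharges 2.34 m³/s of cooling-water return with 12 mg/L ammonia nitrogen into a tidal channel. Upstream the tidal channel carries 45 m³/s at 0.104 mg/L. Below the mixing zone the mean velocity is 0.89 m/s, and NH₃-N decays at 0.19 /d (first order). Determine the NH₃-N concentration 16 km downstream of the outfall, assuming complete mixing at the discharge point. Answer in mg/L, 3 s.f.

After complete mixing, C₀ = (2.34·12 + 45·0.104) / 47.34 = 0.692 mg/L.
Travel time t = 1.6e+04 m / 0.89 m/s = 1.798e+04 s = 0.2081 d.
C = 0.692·exp(−0.19·0.2081) = 0.692·0.9612 = 0.6652 mg/L.

0.665 mg/L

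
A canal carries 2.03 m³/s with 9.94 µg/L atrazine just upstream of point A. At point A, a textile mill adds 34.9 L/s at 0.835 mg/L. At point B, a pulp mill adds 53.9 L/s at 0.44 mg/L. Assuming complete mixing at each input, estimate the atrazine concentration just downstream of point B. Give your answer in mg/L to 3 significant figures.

9.94 µg/L = 0.00994 mg/L.
34.9 L/s = 0.0349 m³/s.
After input A: C = (2.03·0.00994 + 0.0349·0.835) / 2.065 = 0.02388 mg/L.
53.9 L/s = 0.0539 m³/s.
After input B: C = (2.065·0.02388 + 0.0539·0.44) / 2.119 = 0.03447 mg/L.

0.0345 mg/L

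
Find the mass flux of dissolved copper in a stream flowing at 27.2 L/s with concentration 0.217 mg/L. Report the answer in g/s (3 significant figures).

27.2 L/s = 0.0272 m³/s.
Mass flux = Q·C = 0.0272 m³/s × 0.217 g/m³ = 0.005902 g/s.

0.00590 g/s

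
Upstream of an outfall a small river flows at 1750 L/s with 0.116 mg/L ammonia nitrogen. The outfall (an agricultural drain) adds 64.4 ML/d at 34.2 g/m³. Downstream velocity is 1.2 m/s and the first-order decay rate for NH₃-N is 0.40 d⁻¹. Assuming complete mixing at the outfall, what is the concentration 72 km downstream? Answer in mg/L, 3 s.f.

7.80 mg/L

64.4 ML/d = 0.7454 m³/s.
1750 L/s = 1.75 m³/s.
After complete mixing, C₀ = (0.7454·34.2 + 1.75·0.116) / 2.495 = 10.3 mg/L.
Travel time t = 7.2e+04 m / 1.2 m/s = 6e+04 s = 0.6944 d.
C = 10.3·exp(−0.40·0.6944) = 10.3·0.7575 = 7.8 mg/L.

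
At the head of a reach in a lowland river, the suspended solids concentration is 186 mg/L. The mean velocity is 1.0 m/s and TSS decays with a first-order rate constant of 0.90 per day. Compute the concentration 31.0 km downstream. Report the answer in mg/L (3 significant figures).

Travel time t = 31.0 km / 1.0 m/s = 3.1e+04/1.0 = 3.1e+04 s = 0.3588 d.
First-order decay: C = 186·exp(−0.90·0.3588) = 186·0.724 = 134.7 mg/L.

135 mg/L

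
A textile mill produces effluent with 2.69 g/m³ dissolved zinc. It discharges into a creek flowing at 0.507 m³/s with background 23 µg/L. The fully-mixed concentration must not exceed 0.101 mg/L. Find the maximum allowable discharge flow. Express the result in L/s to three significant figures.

15.3 L/s

23 µg/L = 0.023 mg/L.
Mass balance at complete mixing: C_std·(Q_w + Q_r) = Q_w·C_e + Q_r·C_b.
Rearranging, Q_w = Q_r·(C_std − C_b)/(C_e − C_std) = 0.507·(0.101 − 0.023) / (2.69 − 0.101) = 0.01527 m³/s.
= 15.27 L/s.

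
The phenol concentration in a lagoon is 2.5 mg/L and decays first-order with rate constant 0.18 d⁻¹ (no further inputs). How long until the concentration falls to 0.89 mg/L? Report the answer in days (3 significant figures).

5.74 d

t = ln(C₀/C)/k = ln(2.5/0.89)/0.18 = 1.033/0.18 = 5.738 d.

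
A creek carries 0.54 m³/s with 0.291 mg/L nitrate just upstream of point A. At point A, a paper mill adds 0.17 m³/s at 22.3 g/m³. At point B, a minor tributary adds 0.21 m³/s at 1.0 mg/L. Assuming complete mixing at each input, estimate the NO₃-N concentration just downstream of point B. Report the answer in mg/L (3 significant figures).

After input A: C = (0.54·0.291 + 0.17·22.3) / 0.71 = 5.561 mg/L.
After input B: C = (0.71·5.561 + 0.21·1) / 0.92 = 4.52 mg/L.

4.52 mg/L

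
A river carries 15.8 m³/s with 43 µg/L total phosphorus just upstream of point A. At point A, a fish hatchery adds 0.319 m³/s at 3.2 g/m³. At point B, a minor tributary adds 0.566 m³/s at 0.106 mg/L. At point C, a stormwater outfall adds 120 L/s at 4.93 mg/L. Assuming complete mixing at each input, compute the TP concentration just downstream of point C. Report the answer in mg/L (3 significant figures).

43 µg/L = 0.043 mg/L.
After input A: C = (15.8·0.043 + 0.319·3.2) / 16.12 = 0.1055 mg/L.
After input B: C = (16.12·0.1055 + 0.566·0.106) / 16.68 = 0.1055 mg/L.
120 L/s = 0.12 m³/s.
After input C: C = (16.68·0.1055 + 0.12·4.93) / 16.8 = 0.1399 mg/L.

0.140 mg/L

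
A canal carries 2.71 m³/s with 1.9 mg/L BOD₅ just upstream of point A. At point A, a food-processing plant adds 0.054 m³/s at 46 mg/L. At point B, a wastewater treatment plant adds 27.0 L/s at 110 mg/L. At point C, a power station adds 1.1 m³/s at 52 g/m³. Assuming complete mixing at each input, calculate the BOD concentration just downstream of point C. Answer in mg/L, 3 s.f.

After input A: C = (2.71·1.9 + 0.054·46) / 2.764 = 2.762 mg/L.
27.0 L/s = 0.027 m³/s.
After input B: C = (2.764·2.762 + 0.027·110) / 2.791 = 3.799 mg/L.
After input C: C = (2.791·3.799 + 1.1·52) / 3.891 = 17.43 mg/L.

17.4 mg/L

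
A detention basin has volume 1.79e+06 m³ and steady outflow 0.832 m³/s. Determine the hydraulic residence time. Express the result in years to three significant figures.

0.0682 yr

Q = 0.832 m³/s × 3.156e+07 s/yr = 2.626e+07 m³/yr.
Hydraulic residence time τ = V/Q = 1.79e+06/2.626e+07 = 0.06818 yr.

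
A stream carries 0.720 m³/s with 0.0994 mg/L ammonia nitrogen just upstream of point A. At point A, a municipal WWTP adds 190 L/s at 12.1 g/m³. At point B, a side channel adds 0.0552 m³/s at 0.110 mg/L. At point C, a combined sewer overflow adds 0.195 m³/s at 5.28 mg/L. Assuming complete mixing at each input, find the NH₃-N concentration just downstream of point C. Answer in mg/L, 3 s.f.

190 L/s = 0.19 m³/s.
After input A: C = (0.72·0.0994 + 0.19·12.1) / 0.91 = 2.605 mg/L.
After input B: C = (0.91·2.605 + 0.0552·0.11) / 0.9652 = 2.462 mg/L.
After input C: C = (0.9652·2.462 + 0.195·5.28) / 1.16 = 2.936 mg/L.

2.94 mg/L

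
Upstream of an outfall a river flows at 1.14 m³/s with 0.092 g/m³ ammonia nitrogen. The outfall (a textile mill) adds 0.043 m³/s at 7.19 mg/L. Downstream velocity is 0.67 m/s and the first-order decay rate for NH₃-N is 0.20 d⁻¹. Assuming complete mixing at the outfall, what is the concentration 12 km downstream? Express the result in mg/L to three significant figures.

After complete mixing, C₀ = (0.043·7.19 + 1.14·0.092) / 1.183 = 0.35 mg/L.
Travel time t = 1.2e+04 m / 0.67 m/s = 1.791e+04 s = 0.2073 d.
C = 0.35·exp(−0.20·0.2073) = 0.35·0.9594 = 0.3358 mg/L.

0.336 mg/L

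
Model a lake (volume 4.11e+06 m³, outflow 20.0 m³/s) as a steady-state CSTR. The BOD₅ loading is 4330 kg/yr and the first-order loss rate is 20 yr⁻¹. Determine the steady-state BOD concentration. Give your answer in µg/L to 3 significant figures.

6.07 µg/L

Outflow Q = 20.0 m³/s × 3.156e+07 s/yr = 6.312e+08 m³/yr.
Steady-state CSTR mass balance: W = Q·C + k·V·C, so C = W/(Q + kV).
Q + kV = 6.312e+08 + 20·4.11e+06 = 7.134e+08 m³/yr.
C = 4330/7.134e+08 = 6.07e-06 kg/m³ = 0.00607 mg/L = 6.07 µg/L.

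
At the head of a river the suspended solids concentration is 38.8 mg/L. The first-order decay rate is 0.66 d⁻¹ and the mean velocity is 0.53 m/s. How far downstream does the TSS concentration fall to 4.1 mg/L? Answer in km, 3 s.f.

156 km

From C = C₀·e^(−kt), t = ln(C₀/C)/k = ln(38.8/4.1)/0.66 = 2.247/0.66 = 3.405 d.
Distance = v·t = 0.53 m/s × 2.942e+05 s = 1.559e+05 m = 155.9 km.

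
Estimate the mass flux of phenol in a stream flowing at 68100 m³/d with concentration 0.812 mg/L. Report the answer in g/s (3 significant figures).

0.640 g/s

68100 m³/d = 0.7882 m³/s.
Mass flux = Q·C = 0.7882 m³/s × 0.812 g/m³ = 0.64 g/s.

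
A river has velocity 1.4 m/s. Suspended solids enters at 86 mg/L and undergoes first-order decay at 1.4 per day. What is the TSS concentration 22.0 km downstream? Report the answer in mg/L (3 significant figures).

66.7 mg/L

Travel time t = 22.0 km / 1.4 m/s = 2.2e+04/1.4 = 1.571e+04 s = 0.1819 d.
First-order decay: C = 86·exp(−1.4·0.1819) = 86·0.7752 = 66.67 mg/L.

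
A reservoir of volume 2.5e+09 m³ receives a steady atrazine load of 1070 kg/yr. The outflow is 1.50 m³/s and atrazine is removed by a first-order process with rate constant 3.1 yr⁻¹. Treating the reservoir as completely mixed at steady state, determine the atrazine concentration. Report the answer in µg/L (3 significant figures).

Outflow Q = 1.50 m³/s × 3.156e+07 s/yr = 4.734e+07 m³/yr.
Steady-state CSTR mass balance: W = Q·C + k·V·C, so C = W/(Q + kV).
Q + kV = 4.734e+07 + 3.1·2.5e+09 = 7.797e+09 m³/yr.
C = 1070/7.797e+09 = 1.372e-07 kg/m³ = 0.0001372 mg/L = 0.1372 µg/L.

0.137 µg/L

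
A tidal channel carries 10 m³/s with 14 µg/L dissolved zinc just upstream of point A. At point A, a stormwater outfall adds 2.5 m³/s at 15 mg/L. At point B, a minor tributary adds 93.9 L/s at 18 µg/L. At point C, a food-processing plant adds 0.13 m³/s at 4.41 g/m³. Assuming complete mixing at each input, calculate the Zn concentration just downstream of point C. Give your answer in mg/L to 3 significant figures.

3.00 mg/L

14 µg/L = 0.014 mg/L.
After input A: C = (10·0.014 + 2.5·15) / 12.5 = 3.011 mg/L.
93.9 L/s = 0.0939 m³/s.
18 µg/L = 0.018 mg/L.
After input B: C = (12.5·3.011 + 0.0939·0.018) / 12.59 = 2.989 mg/L.
After input C: C = (12.59·2.989 + 0.13·4.41) / 12.72 = 3.003 mg/L.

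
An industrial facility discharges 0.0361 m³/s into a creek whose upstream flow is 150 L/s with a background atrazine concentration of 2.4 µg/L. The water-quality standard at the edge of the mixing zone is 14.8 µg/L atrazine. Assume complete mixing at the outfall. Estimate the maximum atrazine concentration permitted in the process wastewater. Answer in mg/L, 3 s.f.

150 L/s = 0.15 m³/s.
2.4 µg/L = 0.0024 mg/L.
14.8 µg/L = 0.0148 mg/L.
Mass balance: 0.0148·0.1861 = 0.0361·Cₑ + 0.15·0.0024.
Cₑ = (0.002754 − 0.00036) / 0.0361 = 0.06632 mg/L.

0.0663 mg/L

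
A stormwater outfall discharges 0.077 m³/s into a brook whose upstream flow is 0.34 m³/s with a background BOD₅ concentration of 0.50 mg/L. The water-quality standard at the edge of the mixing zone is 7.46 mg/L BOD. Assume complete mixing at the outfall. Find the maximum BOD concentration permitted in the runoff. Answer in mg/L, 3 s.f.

Mass balance: 7.46·0.417 = 0.077·Cₑ + 0.34·0.5.
Cₑ = (3.111 − 0.17) / 0.077 = 38.19 mg/L.

38.2 mg/L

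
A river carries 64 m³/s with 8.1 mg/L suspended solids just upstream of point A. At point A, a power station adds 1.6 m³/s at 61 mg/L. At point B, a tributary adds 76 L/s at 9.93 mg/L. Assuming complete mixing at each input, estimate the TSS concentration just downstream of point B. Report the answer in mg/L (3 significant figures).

9.39 mg/L

After input A: C = (64·8.1 + 1.6·61) / 65.6 = 9.39 mg/L.
76 L/s = 0.076 m³/s.
After input B: C = (65.6·9.39 + 0.076·9.93) / 65.68 = 9.391 mg/L.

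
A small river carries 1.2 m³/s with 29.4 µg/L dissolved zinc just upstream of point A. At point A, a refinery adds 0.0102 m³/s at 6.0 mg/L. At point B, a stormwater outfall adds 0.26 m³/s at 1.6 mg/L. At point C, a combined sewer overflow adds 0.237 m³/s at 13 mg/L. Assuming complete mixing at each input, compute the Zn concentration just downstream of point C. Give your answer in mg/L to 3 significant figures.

29.4 µg/L = 0.0294 mg/L.
After input A: C = (1.2·0.0294 + 0.0102·6) / 1.21 = 0.07972 mg/L.
After input B: C = (1.21·0.07972 + 0.26·1.6) / 1.47 = 0.3486 mg/L.
After input C: C = (1.47·0.3486 + 0.237·13) / 1.707 = 2.105 mg/L.

2.10 mg/L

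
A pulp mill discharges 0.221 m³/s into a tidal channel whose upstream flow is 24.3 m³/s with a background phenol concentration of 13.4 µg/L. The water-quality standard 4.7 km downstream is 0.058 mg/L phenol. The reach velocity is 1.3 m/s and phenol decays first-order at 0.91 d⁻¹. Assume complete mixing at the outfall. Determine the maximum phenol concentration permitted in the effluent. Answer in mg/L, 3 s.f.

5.21 mg/L

13.4 µg/L = 0.0134 mg/L.
Travel time to the compliance point: t = 4700/1.3 = 3615 s = 0.04184 d; decay factor exp(−0.91·0.04184) = 0.9626.
So the concentration just after mixing may be at most 0.058/0.9626 = 0.06025 mg/L.
Mass balance: 0.06025·24.52 = 0.221·Cₑ + 24.3·0.0134.
Cₑ = (1.477 − 0.3256) / 0.221 = 5.212 mg/L.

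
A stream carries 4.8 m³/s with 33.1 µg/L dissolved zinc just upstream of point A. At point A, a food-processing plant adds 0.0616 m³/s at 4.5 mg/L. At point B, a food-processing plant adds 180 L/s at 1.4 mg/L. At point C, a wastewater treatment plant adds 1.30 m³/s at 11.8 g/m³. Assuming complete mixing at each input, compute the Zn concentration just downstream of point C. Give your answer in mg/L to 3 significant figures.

2.53 mg/L

33.1 µg/L = 0.0331 mg/L.
After input A: C = (4.8·0.0331 + 0.0616·4.5) / 4.862 = 0.0897 mg/L.
180 L/s = 0.18 m³/s.
After input B: C = (4.862·0.0897 + 0.18·1.4) / 5.042 = 0.1365 mg/L.
After input C: C = (5.042·0.1365 + 1.3·11.8) / 6.342 = 2.527 mg/L.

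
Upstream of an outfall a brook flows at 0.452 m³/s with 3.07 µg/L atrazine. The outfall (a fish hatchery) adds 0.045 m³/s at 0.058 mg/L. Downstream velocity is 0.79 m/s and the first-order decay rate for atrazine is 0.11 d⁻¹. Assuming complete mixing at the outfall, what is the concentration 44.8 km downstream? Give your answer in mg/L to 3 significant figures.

0.00748 mg/L

3.07 µg/L = 0.00307 mg/L.
After complete mixing, C₀ = (0.045·0.058 + 0.452·0.00307) / 0.497 = 0.008044 mg/L.
Travel time t = 4.48e+04 m / 0.79 m/s = 5.671e+04 s = 0.6564 d.
C = 0.008044·exp(−0.11·0.6564) = 0.008044·0.9303 = 0.007483 mg/L.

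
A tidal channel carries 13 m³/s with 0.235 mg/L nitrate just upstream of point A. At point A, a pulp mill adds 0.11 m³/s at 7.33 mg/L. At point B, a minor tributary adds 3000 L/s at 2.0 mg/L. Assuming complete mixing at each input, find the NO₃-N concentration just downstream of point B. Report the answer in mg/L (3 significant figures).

After input A: C = (13·0.235 + 0.11·7.33) / 13.11 = 0.2945 mg/L.
3000 L/s = 3 m³/s.
After input B: C = (13.11·0.2945 + 3·2) / 16.11 = 0.6121 mg/L.

0.612 mg/L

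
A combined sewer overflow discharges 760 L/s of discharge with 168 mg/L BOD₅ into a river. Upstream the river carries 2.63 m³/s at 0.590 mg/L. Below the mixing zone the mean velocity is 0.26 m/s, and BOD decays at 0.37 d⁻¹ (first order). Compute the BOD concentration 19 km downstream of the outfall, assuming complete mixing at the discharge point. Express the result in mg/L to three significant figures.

760 L/s = 0.76 m³/s.
After complete mixing, C₀ = (0.76·168 + 2.63·0.59) / 3.39 = 38.12 mg/L.
Travel time t = 1.9e+04 m / 0.26 m/s = 7.308e+04 s = 0.8458 d.
C = 38.12·exp(−0.37·0.8458) = 38.12·0.7313 = 27.88 mg/L.

27.9 mg/L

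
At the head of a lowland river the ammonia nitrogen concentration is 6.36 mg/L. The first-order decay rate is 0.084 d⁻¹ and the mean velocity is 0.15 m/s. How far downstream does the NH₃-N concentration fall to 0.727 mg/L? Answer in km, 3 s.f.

335 km

From C = C₀·e^(−kt), t = ln(C₀/C)/k = ln(6.36/0.727)/0.084 = 2.169/0.084 = 25.82 d.
Distance = v·t = 0.15 m/s × 2.231e+06 s = 3.346e+05 m = 334.6 km.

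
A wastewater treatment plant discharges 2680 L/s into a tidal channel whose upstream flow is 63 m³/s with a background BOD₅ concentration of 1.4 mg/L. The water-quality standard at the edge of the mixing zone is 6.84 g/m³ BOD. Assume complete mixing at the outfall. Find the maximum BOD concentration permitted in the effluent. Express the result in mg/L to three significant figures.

2680 L/s = 2.68 m³/s.
Mass balance: 6.84·65.68 = 2.68·Cₑ + 63·1.4.
Cₑ = (449.3 − 88.2) / 2.68 = 134.7 mg/L.

135 mg/L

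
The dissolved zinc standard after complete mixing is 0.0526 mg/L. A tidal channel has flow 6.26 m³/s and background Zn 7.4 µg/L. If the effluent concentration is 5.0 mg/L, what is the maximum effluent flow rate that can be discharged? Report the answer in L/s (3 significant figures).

57.2 L/s

7.4 µg/L = 0.0074 mg/L.
Mass balance at complete mixing: C_std·(Q_w + Q_r) = Q_w·C_e + Q_r·C_b.
Rearranging, Q_w = Q_r·(C_std − C_b)/(C_e − C_std) = 6.26·(0.0526 − 0.0074) / (5 − 0.0526) = 0.05719 m³/s.
= 57.19 L/s.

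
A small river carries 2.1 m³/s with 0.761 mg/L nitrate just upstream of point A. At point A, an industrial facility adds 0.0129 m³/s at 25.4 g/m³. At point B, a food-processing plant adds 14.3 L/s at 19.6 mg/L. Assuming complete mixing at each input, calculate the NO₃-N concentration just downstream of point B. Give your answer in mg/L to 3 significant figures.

After input A: C = (2.1·0.761 + 0.0129·25.4) / 2.113 = 0.9114 mg/L.
14.3 L/s = 0.0143 m³/s.
After input B: C = (2.113·0.9114 + 0.0143·19.6) / 2.127 = 1.037 mg/L.

1.04 mg/L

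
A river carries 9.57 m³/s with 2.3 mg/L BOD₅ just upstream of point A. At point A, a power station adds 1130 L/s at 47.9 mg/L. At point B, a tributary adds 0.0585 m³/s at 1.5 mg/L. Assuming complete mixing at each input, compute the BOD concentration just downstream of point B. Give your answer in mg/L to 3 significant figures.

7.09 mg/L

1130 L/s = 1.13 m³/s.
After input A: C = (9.57·2.3 + 1.13·47.9) / 10.7 = 7.116 mg/L.
After input B: C = (10.7·7.116 + 0.0585·1.5) / 10.76 = 7.085 mg/L.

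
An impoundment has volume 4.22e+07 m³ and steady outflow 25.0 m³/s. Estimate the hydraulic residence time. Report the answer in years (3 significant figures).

0.0535 yr

Q = 25.0 m³/s × 3.156e+07 s/yr = 7.889e+08 m³/yr.
Hydraulic residence time τ = V/Q = 4.22e+07/7.889e+08 = 0.05349 yr.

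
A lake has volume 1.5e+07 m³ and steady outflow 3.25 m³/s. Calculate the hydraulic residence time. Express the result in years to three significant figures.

0.146 yr

Q = 3.25 m³/s × 3.156e+07 s/yr = 1.026e+08 m³/yr.
Hydraulic residence time τ = V/Q = 1.5e+07/1.026e+08 = 0.1463 yr.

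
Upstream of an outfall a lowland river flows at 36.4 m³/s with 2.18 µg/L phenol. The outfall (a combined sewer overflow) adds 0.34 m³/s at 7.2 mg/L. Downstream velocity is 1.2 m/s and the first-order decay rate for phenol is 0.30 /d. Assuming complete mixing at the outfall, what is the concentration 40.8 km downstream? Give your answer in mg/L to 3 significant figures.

0.0611 mg/L

2.18 µg/L = 0.00218 mg/L.
After complete mixing, C₀ = (0.34·7.2 + 36.4·0.00218) / 36.74 = 0.06879 mg/L.
Travel time t = 4.08e+04 m / 1.2 m/s = 3.4e+04 s = 0.3935 d.
C = 0.06879·exp(−0.30·0.3935) = 0.06879·0.8886 = 0.06113 mg/L.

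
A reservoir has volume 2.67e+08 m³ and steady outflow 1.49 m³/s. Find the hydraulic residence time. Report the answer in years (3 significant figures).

Q = 1.49 m³/s × 3.156e+07 s/yr = 4.702e+07 m³/yr.
Hydraulic residence time τ = V/Q = 2.67e+08/4.702e+07 = 5.678 yr.

5.68 yr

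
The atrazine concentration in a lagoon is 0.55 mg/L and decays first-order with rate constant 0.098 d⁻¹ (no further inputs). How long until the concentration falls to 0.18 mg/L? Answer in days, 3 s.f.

11.4 d

t = ln(C₀/C)/k = ln(0.55/0.18)/0.098 = 1.117/0.098 = 11.4 d.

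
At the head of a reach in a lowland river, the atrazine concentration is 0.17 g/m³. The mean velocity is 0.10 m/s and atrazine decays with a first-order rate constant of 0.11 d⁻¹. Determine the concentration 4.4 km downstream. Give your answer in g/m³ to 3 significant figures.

0.161 g/m³

Travel time t = 4.4 km / 0.10 m/s = 4400/0.10 = 4.4e+04 s = 0.5093 d.
First-order decay: C = 0.17·exp(−0.11·0.5093) = 0.17·0.9455 = 0.1607 g/m³.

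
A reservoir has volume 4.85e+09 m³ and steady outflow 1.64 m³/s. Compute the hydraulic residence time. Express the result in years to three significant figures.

93.7 yr

Q = 1.64 m³/s × 3.156e+07 s/yr = 5.175e+07 m³/yr.
Hydraulic residence time τ = V/Q = 4.85e+09/5.175e+07 = 93.71 yr.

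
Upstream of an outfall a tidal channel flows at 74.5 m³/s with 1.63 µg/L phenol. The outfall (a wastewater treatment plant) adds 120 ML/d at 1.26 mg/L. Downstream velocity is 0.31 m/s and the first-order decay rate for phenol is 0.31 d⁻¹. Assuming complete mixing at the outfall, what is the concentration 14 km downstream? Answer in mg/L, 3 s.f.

120 ML/d = 1.389 m³/s.
1.63 µg/L = 0.00163 mg/L.
After complete mixing, C₀ = (1.389·1.26 + 74.5·0.00163) / 75.89 = 0.02466 mg/L.
Travel time t = 1.4e+04 m / 0.31 m/s = 4.516e+04 s = 0.5227 d.
C = 0.02466·exp(−0.31·0.5227) = 0.02466·0.8504 = 0.02097 mg/L.

0.0210 mg/L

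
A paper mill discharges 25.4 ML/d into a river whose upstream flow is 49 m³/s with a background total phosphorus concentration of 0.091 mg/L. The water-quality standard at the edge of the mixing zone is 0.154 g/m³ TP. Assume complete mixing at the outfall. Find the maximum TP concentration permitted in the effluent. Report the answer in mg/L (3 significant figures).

25.4 ML/d = 0.294 m³/s.
Mass balance: 0.154·49.29 = 0.294·Cₑ + 49·0.091.
Cₑ = (7.591 − 4.459) / 0.294 = 10.65 mg/L.

10.7 mg/L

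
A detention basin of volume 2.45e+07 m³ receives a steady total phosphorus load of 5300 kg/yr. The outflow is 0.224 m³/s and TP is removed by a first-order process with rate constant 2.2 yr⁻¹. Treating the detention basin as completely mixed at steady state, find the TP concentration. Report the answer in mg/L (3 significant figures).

0.0869 mg/L

Outflow Q = 0.224 m³/s × 3.156e+07 s/yr = 7.069e+06 m³/yr.
Steady-state CSTR mass balance: W = Q·C + k·V·C, so C = W/(Q + kV).
Q + kV = 7.069e+06 + 2.2·2.45e+07 = 6.097e+07 m³/yr.
C = 5300/6.097e+07 = 8.693e-05 kg/m³ = 0.08693 mg/L.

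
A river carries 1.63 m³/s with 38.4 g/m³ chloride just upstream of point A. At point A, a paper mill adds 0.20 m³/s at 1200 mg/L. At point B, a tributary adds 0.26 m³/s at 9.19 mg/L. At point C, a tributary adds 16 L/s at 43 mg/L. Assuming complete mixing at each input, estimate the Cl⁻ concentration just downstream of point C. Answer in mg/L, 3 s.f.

145 mg/L

After input A: C = (1.63·38.4 + 0.2·1200) / 1.83 = 165.4 mg/L.
After input B: C = (1.83·165.4 + 0.26·9.19) / 2.09 = 145.9 mg/L.
16 L/s = 0.016 m³/s.
After input C: C = (2.09·145.9 + 0.016·43) / 2.106 = 145.1 mg/L.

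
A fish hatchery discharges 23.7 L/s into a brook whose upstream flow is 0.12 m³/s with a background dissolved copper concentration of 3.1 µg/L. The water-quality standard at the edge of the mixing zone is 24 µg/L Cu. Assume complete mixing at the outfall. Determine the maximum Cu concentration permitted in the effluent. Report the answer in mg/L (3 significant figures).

0.130 mg/L

23.7 L/s = 0.0237 m³/s.
3.1 µg/L = 0.0031 mg/L.
24 µg/L = 0.024 mg/L.
Mass balance: 0.024·0.1437 = 0.0237·Cₑ + 0.12·0.0031.
Cₑ = (0.003449 − 0.000372) / 0.0237 = 0.1298 mg/L.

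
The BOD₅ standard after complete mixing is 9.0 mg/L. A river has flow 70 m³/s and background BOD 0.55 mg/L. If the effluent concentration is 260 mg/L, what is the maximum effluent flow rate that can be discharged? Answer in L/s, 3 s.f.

2360 L/s

Mass balance at complete mixing: C_std·(Q_w + Q_r) = Q_w·C_e + Q_r·C_b.
Rearranging, Q_w = Q_r·(C_std − C_b)/(C_e − C_std) = 70·(9 − 0.55) / (260 − 9) = 2.357 m³/s.
= 2357 L/s.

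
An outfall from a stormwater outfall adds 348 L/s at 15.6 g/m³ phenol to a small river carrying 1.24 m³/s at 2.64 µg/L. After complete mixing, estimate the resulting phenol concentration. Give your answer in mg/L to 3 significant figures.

348 L/s = 0.348 m³/s.
2.64 µg/L = 0.00264 mg/L.
Conservation of mass across the mixing zone: C = (0.348·15.6 + 1.24·0.00264) / (0.348 + 1.24) = 5.432/1.588 = 3.421 mg/L.

3.42 mg/L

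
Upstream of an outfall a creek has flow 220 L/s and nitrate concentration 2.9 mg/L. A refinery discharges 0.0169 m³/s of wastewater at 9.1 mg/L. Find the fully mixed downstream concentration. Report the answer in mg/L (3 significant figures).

220 L/s = 0.22 m³/s.
Flow-weighted mixing gives C = (0.0169·9.1 + 0.22·2.9) / (0.0169 + 0.22) = 0.7918/0.2369 = 3.342 mg/L.

3.34 mg/L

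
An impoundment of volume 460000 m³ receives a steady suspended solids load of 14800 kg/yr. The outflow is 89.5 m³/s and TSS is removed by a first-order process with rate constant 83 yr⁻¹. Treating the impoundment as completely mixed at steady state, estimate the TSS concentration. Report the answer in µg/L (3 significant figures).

Outflow Q = 89.5 m³/s × 3.156e+07 s/yr = 2.824e+09 m³/yr.
Steady-state CSTR mass balance: W = Q·C + k·V·C, so C = W/(Q + kV).
Q + kV = 2.824e+09 + 83·460000 = 2.863e+09 m³/yr.
C = 14800/2.863e+09 = 5.17e-06 kg/m³ = 0.00517 mg/L = 5.17 µg/L.

5.17 µg/L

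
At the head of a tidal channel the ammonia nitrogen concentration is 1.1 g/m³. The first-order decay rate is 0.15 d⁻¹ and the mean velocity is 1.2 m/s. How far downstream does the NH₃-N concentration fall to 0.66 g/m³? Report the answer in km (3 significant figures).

From C = C₀·e^(−kt), t = ln(C₀/C)/k = ln(1.1/0.66)/0.15 = 0.5108/0.15 = 3.406 d.
Distance = v·t = 1.2 m/s × 2.942e+05 s = 3.531e+05 m = 353.1 km.

353 km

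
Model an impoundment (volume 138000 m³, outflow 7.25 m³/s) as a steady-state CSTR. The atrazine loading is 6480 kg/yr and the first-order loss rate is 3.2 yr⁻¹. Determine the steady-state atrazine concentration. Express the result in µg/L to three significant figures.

Outflow Q = 7.25 m³/s × 3.156e+07 s/yr = 2.288e+08 m³/yr.
Steady-state CSTR mass balance: W = Q·C + k·V·C, so C = W/(Q + kV).
Q + kV = 2.288e+08 + 3.2·138000 = 2.292e+08 m³/yr.
C = 6480/2.292e+08 = 2.827e-05 kg/m³ = 0.02827 mg/L = 28.27 µg/L.

28.3 µg/L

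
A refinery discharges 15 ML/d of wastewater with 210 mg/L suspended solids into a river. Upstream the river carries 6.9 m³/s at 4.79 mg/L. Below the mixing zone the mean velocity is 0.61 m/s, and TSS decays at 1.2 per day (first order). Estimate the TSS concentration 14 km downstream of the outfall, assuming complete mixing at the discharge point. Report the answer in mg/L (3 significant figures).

7.14 mg/L

15 ML/d = 0.1736 m³/s.
After complete mixing, C₀ = (0.1736·210 + 6.9·4.79) / 7.074 = 9.827 mg/L.
Travel time t = 1.4e+04 m / 0.61 m/s = 2.295e+04 s = 0.2656 d.
C = 9.827·exp(−1.2·0.2656) = 9.827·0.727 = 7.144 mg/L.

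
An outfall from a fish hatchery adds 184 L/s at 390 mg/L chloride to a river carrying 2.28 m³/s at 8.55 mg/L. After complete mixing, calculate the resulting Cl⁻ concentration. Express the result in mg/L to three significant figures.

37.0 mg/L

184 L/s = 0.184 m³/s.
By mass balance at complete mixing, C = (0.184·390 + 2.28·8.55) / (0.184 + 2.28) = 91.25/2.464 = 37.03 mg/L.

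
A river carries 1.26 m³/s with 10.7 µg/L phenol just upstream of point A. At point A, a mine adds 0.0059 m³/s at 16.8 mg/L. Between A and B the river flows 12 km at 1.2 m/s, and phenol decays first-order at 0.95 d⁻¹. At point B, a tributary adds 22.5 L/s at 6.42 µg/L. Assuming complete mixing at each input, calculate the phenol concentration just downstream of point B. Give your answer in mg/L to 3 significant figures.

10.7 µg/L = 0.0107 mg/L.
After input A: C = (1.26·0.0107 + 0.0059·16.8) / 1.266 = 0.08895 mg/L.
Over the 12 km reach to input B (t = 1e+04 s = 0.1157 d), decay gives C = 0.08895·exp(−0.95·0.1157) = 0.07969 mg/L.
22.5 L/s = 0.0225 m³/s.
6.42 µg/L = 0.00642 mg/L.
After input B: C = (1.266·0.07969 + 0.0225·0.00642) / 1.288 = 0.07841 mg/L.

0.0784 mg/L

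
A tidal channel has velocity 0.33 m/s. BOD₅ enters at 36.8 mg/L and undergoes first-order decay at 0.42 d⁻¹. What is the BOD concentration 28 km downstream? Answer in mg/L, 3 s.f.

Travel time t = 28 km / 0.33 m/s = 2.8e+04/0.33 = 8.485e+04 s = 0.982 d.
First-order decay: C = 36.8·exp(−0.42·0.982) = 36.8·0.662 = 24.36 mg/L.

24.4 mg/L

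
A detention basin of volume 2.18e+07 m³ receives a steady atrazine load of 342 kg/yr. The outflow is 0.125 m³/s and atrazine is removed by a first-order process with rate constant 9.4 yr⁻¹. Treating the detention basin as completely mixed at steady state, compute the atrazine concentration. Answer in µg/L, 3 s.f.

1.64 µg/L

Outflow Q = 0.125 m³/s × 3.156e+07 s/yr = 3.945e+06 m³/yr.
Steady-state CSTR mass balance: W = Q·C + k·V·C, so C = W/(Q + kV).
Q + kV = 3.945e+06 + 9.4·2.18e+07 = 2.089e+08 m³/yr.
C = 342/2.089e+08 = 1.637e-06 kg/m³ = 0.001637 mg/L = 1.637 µg/L.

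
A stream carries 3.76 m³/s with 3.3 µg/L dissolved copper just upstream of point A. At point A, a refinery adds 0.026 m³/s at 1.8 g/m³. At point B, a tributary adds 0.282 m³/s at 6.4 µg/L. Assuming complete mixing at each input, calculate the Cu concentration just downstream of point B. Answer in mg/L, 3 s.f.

3.3 µg/L = 0.0033 mg/L.
After input A: C = (3.76·0.0033 + 0.026·1.8) / 3.786 = 0.01564 mg/L.
6.4 µg/L = 0.0064 mg/L.
After input B: C = (3.786·0.01564 + 0.282·0.0064) / 4.068 = 0.015 mg/L.

0.0150 mg/L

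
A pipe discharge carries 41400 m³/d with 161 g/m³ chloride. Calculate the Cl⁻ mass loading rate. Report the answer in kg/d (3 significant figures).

41400 m³/d = 0.4792 m³/s.
Mass flux = Q·C = 0.4792 m³/s × 161 g/m³ = 77.15 g/s.
= 77.15 g/s × 86.4 = 6665 kg/d.

6670 kg/d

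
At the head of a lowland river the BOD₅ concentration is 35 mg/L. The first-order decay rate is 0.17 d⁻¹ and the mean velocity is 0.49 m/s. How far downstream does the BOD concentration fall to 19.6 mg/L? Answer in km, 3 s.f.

144 km

From C = C₀·e^(−kt), t = ln(C₀/C)/k = ln(35/19.6)/0.17 = 0.5798/0.17 = 3.411 d.
Distance = v·t = 0.49 m/s × 2.947e+05 s = 1.444e+05 m = 144.4 km.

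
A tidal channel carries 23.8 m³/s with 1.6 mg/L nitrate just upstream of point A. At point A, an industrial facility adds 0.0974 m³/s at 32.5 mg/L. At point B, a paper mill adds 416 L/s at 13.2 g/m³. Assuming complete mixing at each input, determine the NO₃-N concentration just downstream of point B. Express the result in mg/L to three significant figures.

1.92 mg/L

After input A: C = (23.8·1.6 + 0.0974·32.5) / 23.9 = 1.726 mg/L.
416 L/s = 0.416 m³/s.
After input B: C = (23.9·1.726 + 0.416·13.2) / 24.31 = 1.922 mg/L.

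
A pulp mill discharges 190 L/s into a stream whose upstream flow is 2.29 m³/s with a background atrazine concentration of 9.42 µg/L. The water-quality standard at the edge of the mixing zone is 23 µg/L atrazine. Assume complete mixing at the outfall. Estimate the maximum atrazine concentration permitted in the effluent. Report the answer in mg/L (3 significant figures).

190 L/s = 0.19 m³/s.
9.42 µg/L = 0.00942 mg/L.
23 µg/L = 0.023 mg/L.
Mass balance: 0.023·2.48 = 0.19·Cₑ + 2.29·0.00942.
Cₑ = (0.05704 − 0.02157) / 0.19 = 0.1867 mg/L.

0.187 mg/L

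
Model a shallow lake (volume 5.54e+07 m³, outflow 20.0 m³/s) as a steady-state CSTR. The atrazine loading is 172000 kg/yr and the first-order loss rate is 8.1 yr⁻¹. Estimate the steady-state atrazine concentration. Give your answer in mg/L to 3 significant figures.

0.159 mg/L

Outflow Q = 20.0 m³/s × 3.156e+07 s/yr = 6.312e+08 m³/yr.
Steady-state CSTR mass balance: W = Q·C + k·V·C, so C = W/(Q + kV).
Q + kV = 6.312e+08 + 8.1·5.54e+07 = 1.08e+09 m³/yr.
C = 172000/1.08e+09 = 0.0001593 kg/m³ = 0.1593 mg/L.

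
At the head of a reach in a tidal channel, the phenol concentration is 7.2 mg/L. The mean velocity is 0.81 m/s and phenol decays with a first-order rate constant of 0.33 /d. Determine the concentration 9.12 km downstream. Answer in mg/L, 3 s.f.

Travel time t = 9.12 km / 0.81 m/s = 9120/0.81 = 1.126e+04 s = 0.1303 d.
First-order decay: C = 7.2·exp(−0.33·0.1303) = 7.2·0.9579 = 6.897 mg/L.

6.90 mg/L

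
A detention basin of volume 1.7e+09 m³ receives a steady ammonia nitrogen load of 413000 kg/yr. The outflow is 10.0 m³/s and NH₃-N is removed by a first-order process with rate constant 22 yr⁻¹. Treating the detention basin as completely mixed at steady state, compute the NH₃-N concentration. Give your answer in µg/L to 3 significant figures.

11.0 µg/L

Outflow Q = 10.0 m³/s × 3.156e+07 s/yr = 3.156e+08 m³/yr.
Steady-state CSTR mass balance: W = Q·C + k·V·C, so C = W/(Q + kV).
Q + kV = 3.156e+08 + 22·1.7e+09 = 3.772e+10 m³/yr.
C = 413000/3.772e+10 = 1.095e-05 kg/m³ = 0.01095 mg/L = 10.95 µg/L.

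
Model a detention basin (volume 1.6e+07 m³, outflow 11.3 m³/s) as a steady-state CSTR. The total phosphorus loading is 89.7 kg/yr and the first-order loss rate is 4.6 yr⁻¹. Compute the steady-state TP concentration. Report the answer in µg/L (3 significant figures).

0.209 µg/L

Outflow Q = 11.3 m³/s × 3.156e+07 s/yr = 3.566e+08 m³/yr.
Steady-state CSTR mass balance: W = Q·C + k·V·C, so C = W/(Q + kV).
Q + kV = 3.566e+08 + 4.6·1.6e+07 = 4.302e+08 m³/yr.
C = 89.7/4.302e+08 = 2.085e-07 kg/m³ = 0.0002085 mg/L = 0.2085 µg/L.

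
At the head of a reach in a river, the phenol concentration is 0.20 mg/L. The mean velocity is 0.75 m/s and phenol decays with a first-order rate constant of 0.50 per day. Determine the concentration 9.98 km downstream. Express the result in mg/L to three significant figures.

0.185 mg/L

Travel time t = 9.98 km / 0.75 m/s = 9980/0.75 = 1.331e+04 s = 0.154 d.
First-order decay: C = 0.20·exp(−0.50·0.154) = 0.20·0.9259 = 0.1852 mg/L.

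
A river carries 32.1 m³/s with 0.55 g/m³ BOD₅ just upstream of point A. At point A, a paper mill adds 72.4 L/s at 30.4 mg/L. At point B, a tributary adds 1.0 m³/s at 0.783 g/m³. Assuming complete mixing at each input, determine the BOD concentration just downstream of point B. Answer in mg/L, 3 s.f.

0.622 mg/L

72.4 L/s = 0.0724 m³/s.
After input A: C = (32.1·0.55 + 0.0724·30.4) / 32.17 = 0.6172 mg/L.
After input B: C = (32.17·0.6172 + 1·0.783) / 33.17 = 0.6222 mg/L.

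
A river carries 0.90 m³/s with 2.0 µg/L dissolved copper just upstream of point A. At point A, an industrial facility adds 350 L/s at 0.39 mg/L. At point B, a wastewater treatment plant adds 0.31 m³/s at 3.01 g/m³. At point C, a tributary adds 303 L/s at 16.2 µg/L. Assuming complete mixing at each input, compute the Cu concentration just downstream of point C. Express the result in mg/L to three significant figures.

2.0 µg/L = 0.002 mg/L.
350 L/s = 0.35 m³/s.
After input A: C = (0.9·0.002 + 0.35·0.39) / 1.25 = 0.1106 mg/L.
After input B: C = (1.25·0.1106 + 0.31·3.01) / 1.56 = 0.6868 mg/L.
303 L/s = 0.303 m³/s.
16.2 µg/L = 0.0162 mg/L.
After input C: C = (1.56·0.6868 + 0.303·0.0162) / 1.863 = 0.5777 mg/L.

0.578 mg/L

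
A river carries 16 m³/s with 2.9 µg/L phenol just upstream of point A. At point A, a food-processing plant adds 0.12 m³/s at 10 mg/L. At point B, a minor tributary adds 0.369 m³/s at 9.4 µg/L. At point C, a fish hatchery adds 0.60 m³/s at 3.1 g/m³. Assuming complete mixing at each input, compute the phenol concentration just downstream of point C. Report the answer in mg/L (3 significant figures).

2.9 µg/L = 0.0029 mg/L.
After input A: C = (16·0.0029 + 0.12·10) / 16.12 = 0.07732 mg/L.
9.4 µg/L = 0.0094 mg/L.
After input B: C = (16.12·0.07732 + 0.369·0.0094) / 16.49 = 0.0758 mg/L.
After input C: C = (16.49·0.0758 + 0.6·3.1) / 17.09 = 0.182 mg/L.

0.182 mg/L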